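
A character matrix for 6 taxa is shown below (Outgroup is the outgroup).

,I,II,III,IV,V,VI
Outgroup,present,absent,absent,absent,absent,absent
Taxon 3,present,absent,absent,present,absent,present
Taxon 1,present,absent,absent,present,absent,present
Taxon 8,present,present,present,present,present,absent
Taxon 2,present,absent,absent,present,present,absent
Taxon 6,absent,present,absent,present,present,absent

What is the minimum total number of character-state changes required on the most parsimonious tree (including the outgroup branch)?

6

Character polarity is set by the outgroup: the derived state is whichever differs from the outgroup's state, so for I the derived state is 'absent', and for the remaining characters it is 'present'.
I (derived state 'absent') is unique to Taxon 6 (autapomorphy; uninformative for grouping).
II (derived state 'present') is shared by Taxon 6 and Taxon 8 — a synapomorphy uniting that clade.
III (derived state 'present') is unique to Taxon 8 (autapomorphy; uninformative for grouping).
IV (derived state 'present') is shared by all ingroup taxa — unites the whole ingroup.
V: derived state 'present' in Taxon 2, Taxon 6, and Taxon 8 only — synapomorphy for {Taxon 2, Taxon 6, Taxon 8}.
VI (derived state 'present') is shared by Taxon 1 and Taxon 3 — a synapomorphy uniting that clade.
Most parsimonious ingroup topology: ((Taxon 1,Taxon 3),(Taxon 2,(Taxon 8,Taxon 6))).
Changes per character on this tree: I: 1; II: 1; III: 1; IV: 1; V: 1; VI: 1.
Total = 6.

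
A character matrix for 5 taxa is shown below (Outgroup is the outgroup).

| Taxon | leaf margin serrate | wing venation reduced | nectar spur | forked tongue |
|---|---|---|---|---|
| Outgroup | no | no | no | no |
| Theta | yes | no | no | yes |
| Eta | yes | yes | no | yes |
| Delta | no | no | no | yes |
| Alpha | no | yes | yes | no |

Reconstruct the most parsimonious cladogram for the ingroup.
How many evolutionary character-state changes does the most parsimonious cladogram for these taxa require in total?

5

The outgroup has state 'no' for every character, so 'yes' is the derived state throughout.
leaf margin serrate: derived state 'yes' in Eta and Theta only — synapomorphy for {Eta, Theta}.
wing venation reduced groups Alpha and Eta, which is incompatible with the clades supported by the remaining characters; treating it as convergent (homoplasy) costs fewer steps than any alternative tree.
nectar spur (derived state 'yes') is unique to Alpha (autapomorphy; uninformative for grouping).
forked tongue: derived state 'yes' in Delta, Eta, and Theta only — synapomorphy for {Delta, Eta, Theta}.
Most parsimonious ingroup topology: (((Theta,Eta),Delta),Alpha).
Changes per character on this tree: leaf margin serrate: 1; wing venation reduced: 2; nectar spur: 1; forked tongue: 1.
Total = 5.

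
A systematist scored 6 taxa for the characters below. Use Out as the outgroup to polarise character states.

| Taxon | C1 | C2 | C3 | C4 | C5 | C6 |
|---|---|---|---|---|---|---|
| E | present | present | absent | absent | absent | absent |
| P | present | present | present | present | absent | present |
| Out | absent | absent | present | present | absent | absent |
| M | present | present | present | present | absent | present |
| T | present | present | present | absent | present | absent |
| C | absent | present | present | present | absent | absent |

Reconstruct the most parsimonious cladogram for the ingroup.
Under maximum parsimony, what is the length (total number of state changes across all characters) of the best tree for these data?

Character polarity is set by the outgroup: the derived state is whichever differs from the outgroup's state, so for C3, C4 the derived state is 'absent', and for the remaining characters it is 'present'.
Only E, M, P, and T show the derived state 'present' for C1, supporting them as a clade.
All ingroup taxa share the derived state 'present' for C2; it defines the ingroup but does not resolve relationships within it.
C3: derived state 'absent' in E only — an autapomorphy, so it tells us nothing about relationships among taxa.
Only E and T show the derived state 'absent' for C4, supporting them as a clade.
C5: derived state 'present' in T only — an autapomorphy, so it tells us nothing about relationships among taxa.
Only M and P show the derived state 'present' for C6, supporting them as a clade.
Most parsimonious ingroup topology: (C,((E,T),(P,M))).
Changes per character on this tree: C1: 1; C2: 1; C3: 1; C4: 1; C5: 1; C6: 1.
Total = 6.

6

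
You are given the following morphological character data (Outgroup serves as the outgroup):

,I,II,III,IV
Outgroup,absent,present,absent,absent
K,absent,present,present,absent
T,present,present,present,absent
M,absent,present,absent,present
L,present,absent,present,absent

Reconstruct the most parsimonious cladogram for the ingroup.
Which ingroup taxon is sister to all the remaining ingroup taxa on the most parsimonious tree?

Character polarity is set by the outgroup: the derived state is whichever differs from the outgroup's state, so for II the derived state is 'absent', and for the remaining characters it is 'present'.
Only L and T show the derived state 'present' for I, supporting them as a clade.
II: derived state 'absent' in L only — an autapomorphy, so it tells us nothing about relationships among taxa.
III (derived state 'present') is shared by K, L, and T — a synapomorphy uniting that clade.
IV: derived state 'present' in M only — an autapomorphy, so it tells us nothing about relationships among taxa.
Most parsimonious ingroup topology: ((K,(T,L)),M).
M is sister to the clade containing all other ingroup taxa, so it is the earliest-diverging (most basal) ingroup lineage.

M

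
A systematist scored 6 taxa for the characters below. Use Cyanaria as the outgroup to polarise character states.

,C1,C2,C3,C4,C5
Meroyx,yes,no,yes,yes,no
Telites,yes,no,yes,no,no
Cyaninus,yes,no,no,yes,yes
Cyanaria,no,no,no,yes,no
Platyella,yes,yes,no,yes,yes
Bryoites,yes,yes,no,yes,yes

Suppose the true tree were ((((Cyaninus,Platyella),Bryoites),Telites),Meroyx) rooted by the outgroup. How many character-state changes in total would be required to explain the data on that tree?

Map each character onto ((((Cyaninus,Platyella),Bryoites),Telites),Meroyx) (rooted by Cyanaria) and count the minimum state changes it requires (Fitch parsimony):
C1: 1; C2: 2; C3: 2; C4: 1; C5: 1.
Total tree length = 7.

7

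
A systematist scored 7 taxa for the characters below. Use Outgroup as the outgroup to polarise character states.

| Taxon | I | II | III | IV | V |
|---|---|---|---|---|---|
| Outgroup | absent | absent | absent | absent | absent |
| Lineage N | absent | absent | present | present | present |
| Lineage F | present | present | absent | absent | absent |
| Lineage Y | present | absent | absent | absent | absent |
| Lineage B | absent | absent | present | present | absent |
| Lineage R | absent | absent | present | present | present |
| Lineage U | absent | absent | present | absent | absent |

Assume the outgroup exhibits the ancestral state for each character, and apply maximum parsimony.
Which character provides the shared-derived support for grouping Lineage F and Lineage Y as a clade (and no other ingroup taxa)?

The outgroup has state 'absent' for every character, so 'present' is the derived state throughout.
I: derived state 'present' in Lineage F and Lineage Y only — synapomorphy for {Lineage F, Lineage Y}.
II (derived state 'present') is unique to Lineage F (autapomorphy; uninformative for grouping).
III (derived state 'present') is shared by Lineage B, Lineage N, Lineage R, and Lineage U — a synapomorphy uniting that clade.
Only Lineage B, Lineage N, and Lineage R show the derived state 'present' for IV, supporting them as a clade.
Only Lineage N and Lineage R show the derived state 'present' for V, supporting them as a clade.
Most parsimonious ingroup topology: ((((Lineage N,Lineage R),Lineage B),Lineage U),(Lineage F,Lineage Y)).
The clade {Lineage F, Lineage Y} is supported by I: its derived state 'present' occurs in exactly those taxa and in no other taxon (including the outgroup).

I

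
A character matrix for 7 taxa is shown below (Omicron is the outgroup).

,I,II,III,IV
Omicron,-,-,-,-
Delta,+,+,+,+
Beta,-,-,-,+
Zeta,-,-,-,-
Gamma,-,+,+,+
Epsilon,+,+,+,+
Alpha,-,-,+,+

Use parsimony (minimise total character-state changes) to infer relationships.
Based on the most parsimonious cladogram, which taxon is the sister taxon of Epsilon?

Delta

The outgroup has state '-' for every character, so '+' is the derived state throughout.
I (derived state '+') is shared by Delta and Epsilon — a synapomorphy uniting that clade.
II (derived state '+') is shared by Delta, Epsilon, and Gamma — a synapomorphy uniting that clade.
III: derived state '+' in Alpha, Delta, Epsilon, and Gamma only — synapomorphy for {Alpha, Delta, Epsilon, Gamma}.
IV: derived state '+' in Alpha, Beta, Delta, Epsilon, and Gamma only — synapomorphy for {Alpha, Beta, Delta, Epsilon, Gamma}.
Most parsimonious ingroup topology: (((((Delta,Epsilon),Gamma),Alpha),Beta),Zeta).
Epsilon and Delta form a cherry on this tree, so they are sister taxa.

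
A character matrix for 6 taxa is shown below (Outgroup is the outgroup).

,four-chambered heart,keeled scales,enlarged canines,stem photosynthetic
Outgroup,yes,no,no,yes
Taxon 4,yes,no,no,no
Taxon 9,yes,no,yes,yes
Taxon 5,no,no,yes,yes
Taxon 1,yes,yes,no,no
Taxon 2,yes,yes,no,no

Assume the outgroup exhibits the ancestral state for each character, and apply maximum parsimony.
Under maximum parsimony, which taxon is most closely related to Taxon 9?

Character polarity is set by the outgroup: the derived state is whichever differs from the outgroup's state, so for four-chambered heart, stem photosynthetic the derived state is 'no', and for the remaining characters it is 'yes'.
four-chambered heart (derived state 'no') is unique to Taxon 5 (autapomorphy; uninformative for grouping).
keeled scales: derived state 'yes' in Taxon 1 and Taxon 2 only — synapomorphy for {Taxon 1, Taxon 2}.
enlarged canines (derived state 'yes') is shared by Taxon 5 and Taxon 9 — a synapomorphy uniting that clade.
Only Taxon 1, Taxon 2, and Taxon 4 show the derived state 'no' for stem photosynthetic, supporting them as a clade.
Most parsimonious ingroup topology: ((Taxon 5,Taxon 9),(Taxon 4,(Taxon 2,Taxon 1))).
Taxon 9 and Taxon 5 form a cherry on this tree, so they are sister taxa.

Taxon 5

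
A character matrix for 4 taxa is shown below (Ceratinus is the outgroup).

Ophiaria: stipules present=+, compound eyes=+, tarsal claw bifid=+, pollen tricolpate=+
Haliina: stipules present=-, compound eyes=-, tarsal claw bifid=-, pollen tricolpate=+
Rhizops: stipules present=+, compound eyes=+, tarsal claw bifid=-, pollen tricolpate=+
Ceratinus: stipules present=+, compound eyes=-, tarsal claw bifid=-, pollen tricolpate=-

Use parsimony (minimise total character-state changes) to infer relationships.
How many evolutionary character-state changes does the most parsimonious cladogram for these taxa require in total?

Character polarity is set by the outgroup: the derived state is whichever differs from the outgroup's state, so for stipules present the derived state is '-', and for the remaining characters it is '+'.
stipules present (derived state '-') is unique to Haliina (autapomorphy; uninformative for grouping).
compound eyes: derived state '+' in Ophiaria and Rhizops only — synapomorphy for {Ophiaria, Rhizops}.
tarsal claw bifid (derived state '+') is unique to Ophiaria (autapomorphy; uninformative for grouping).
pollen tricolpate (derived state '+') is shared by all ingroup taxa — unites the whole ingroup.
Most parsimonious ingroup topology: ((Rhizops,Ophiaria),Haliina).
Changes per character on this tree: stipules present: 1; compound eyes: 1; tarsal claw bifid: 1; pollen tricolpate: 1.
Total = 4.

4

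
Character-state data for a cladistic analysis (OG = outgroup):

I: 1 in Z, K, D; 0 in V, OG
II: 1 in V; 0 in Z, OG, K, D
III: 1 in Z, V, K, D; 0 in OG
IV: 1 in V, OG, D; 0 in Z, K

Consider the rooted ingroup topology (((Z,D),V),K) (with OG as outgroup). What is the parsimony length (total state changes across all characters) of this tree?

6

Map each character onto (((Z,D),V),K) (rooted by OG) and count the minimum state changes it requires (Fitch parsimony):
I: 2; II: 1; III: 1; IV: 2.
Total tree length = 6.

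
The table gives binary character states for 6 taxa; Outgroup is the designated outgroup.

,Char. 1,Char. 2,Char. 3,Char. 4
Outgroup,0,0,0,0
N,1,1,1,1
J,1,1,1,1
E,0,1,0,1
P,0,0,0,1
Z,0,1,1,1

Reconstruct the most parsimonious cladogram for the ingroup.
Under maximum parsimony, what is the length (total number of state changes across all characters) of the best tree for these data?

The outgroup has state '0' for every character, so '1' is the derived state throughout.
Only J and N show the derived state '1' for Char. 1, supporting them as a clade.
Only E, J, N, and Z show the derived state '1' for Char. 2, supporting them as a clade.
Char. 3 (derived state '1') is shared by J, N, and Z — a synapomorphy uniting that clade.
Char. 4 (derived state '1') is shared by all ingroup taxa — unites the whole ingroup.
Most parsimonious ingroup topology: ((((N,J),Z),E),P).
Changes per character on this tree: Char. 1: 1; Char. 2: 1; Char. 3: 1; Char. 4: 1.
Total = 4.

4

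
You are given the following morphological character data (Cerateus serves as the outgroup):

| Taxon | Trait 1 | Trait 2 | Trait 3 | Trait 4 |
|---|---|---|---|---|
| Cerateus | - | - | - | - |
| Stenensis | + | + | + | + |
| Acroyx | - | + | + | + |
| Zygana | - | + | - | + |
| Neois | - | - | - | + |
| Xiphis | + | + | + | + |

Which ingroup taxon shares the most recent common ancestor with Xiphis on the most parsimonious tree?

The outgroup has state '-' for every character, so '+' is the derived state throughout.
Trait 1: derived state '+' in Stenensis and Xiphis only — synapomorphy for {Stenensis, Xiphis}.
Trait 2 (derived state '+') is shared by Acroyx, Stenensis, Xiphis, and Zygana — a synapomorphy uniting that clade.
Trait 3 (derived state '+') is shared by Acroyx, Stenensis, and Xiphis — a synapomorphy uniting that clade.
All ingroup taxa share the derived state '+' for Trait 4; it defines the ingroup but does not resolve relationships within it.
Most parsimonious ingroup topology: ((((Stenensis,Xiphis),Acroyx),Zygana),Neois).
Xiphis and Stenensis form a cherry on this tree, so they are sister taxa.

Stenensis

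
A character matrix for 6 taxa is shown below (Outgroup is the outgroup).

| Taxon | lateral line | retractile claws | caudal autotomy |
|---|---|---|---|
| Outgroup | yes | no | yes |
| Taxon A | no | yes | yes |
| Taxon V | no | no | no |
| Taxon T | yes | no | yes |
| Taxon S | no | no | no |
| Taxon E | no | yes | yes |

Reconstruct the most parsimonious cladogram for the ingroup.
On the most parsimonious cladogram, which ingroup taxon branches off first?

Taxon T

Character polarity is set by the outgroup: the derived state is whichever differs from the outgroup's state, so for lateral line, caudal autotomy the derived state is 'no', and for the remaining characters it is 'yes'.
lateral line: derived state 'no' in Taxon A, Taxon E, Taxon S, and Taxon V only — synapomorphy for {Taxon A, Taxon E, Taxon S, Taxon V}.
retractile claws: derived state 'yes' in Taxon A and Taxon E only — synapomorphy for {Taxon A, Taxon E}.
Only Taxon S and Taxon V show the derived state 'no' for caudal autotomy, supporting them as a clade.
Most parsimonious ingroup topology: (((Taxon A,Taxon E),(Taxon V,Taxon S)),Taxon T).
Taxon T is sister to the clade containing all other ingroup taxa, so it is the earliest-diverging (most basal) ingroup lineage.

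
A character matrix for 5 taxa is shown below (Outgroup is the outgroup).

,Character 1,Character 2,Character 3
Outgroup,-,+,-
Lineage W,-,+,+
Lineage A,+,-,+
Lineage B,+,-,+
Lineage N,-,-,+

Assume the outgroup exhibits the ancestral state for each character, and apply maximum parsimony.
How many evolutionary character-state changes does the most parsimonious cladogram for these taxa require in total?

Character polarity is set by the outgroup: the derived state is whichever differs from the outgroup's state, so for Character 2 the derived state is '-', and for the remaining characters it is '+'.
Character 1: derived state '+' in Lineage A and Lineage B only — synapomorphy for {Lineage A, Lineage B}.
Only Lineage A, Lineage B, and Lineage N show the derived state '-' for Character 2, supporting them as a clade.
All ingroup taxa share the derived state '+' for Character 3; it defines the ingroup but does not resolve relationships within it.
Most parsimonious ingroup topology: (Lineage W,((Lineage A,Lineage B),Lineage N)).
Changes per character on this tree: Character 1: 1; Character 2: 1; Character 3: 1.
Total = 3.

3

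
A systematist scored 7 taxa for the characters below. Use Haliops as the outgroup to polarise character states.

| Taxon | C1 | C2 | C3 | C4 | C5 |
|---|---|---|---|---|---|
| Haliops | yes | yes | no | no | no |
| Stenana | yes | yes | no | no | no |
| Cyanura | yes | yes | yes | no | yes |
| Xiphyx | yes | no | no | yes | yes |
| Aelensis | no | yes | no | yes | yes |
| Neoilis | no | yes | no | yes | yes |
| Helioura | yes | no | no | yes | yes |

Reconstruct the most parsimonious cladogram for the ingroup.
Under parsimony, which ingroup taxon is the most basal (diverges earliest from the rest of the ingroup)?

Stenana

Character polarity is set by the outgroup: the derived state is whichever differs from the outgroup's state, so for C1, C2 the derived state is 'no', and for the remaining characters it is 'yes'.
Only Aelensis and Neoilis show the derived state 'no' for C1, supporting them as a clade.
Only Helioura and Xiphyx show the derived state 'no' for C2, supporting them as a clade.
C3: derived state 'yes' in Cyanura only — an autapomorphy, so it tells us nothing about relationships among taxa.
C4 (derived state 'yes') is shared by Aelensis, Helioura, Neoilis, and Xiphyx — a synapomorphy uniting that clade.
C5 (derived state 'yes') is shared by Aelensis, Cyanura, Helioura, Neoilis, and Xiphyx — a synapomorphy uniting that clade.
Most parsimonious ingroup topology: (Stenana,(Cyanura,((Xiphyx,Helioura),(Aelensis,Neoilis)))).
Stenana is sister to the clade containing all other ingroup taxa, so it is the earliest-diverging (most basal) ingroup lineage.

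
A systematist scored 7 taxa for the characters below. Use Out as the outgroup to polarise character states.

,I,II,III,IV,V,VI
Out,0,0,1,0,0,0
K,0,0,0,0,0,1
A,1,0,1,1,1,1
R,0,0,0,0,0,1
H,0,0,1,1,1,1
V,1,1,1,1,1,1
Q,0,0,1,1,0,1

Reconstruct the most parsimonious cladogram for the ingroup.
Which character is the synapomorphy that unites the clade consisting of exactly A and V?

Character polarity is set by the outgroup: the derived state is whichever differs from the outgroup's state, so for III the derived state is '0', and for the remaining characters it is '1'.
I (derived state '1') is shared by A and V — a synapomorphy uniting that clade.
II: derived state '1' in V only — an autapomorphy, so it tells us nothing about relationships among taxa.
III: derived state '0' in K and R only — synapomorphy for {K, R}.
IV (derived state '1') is shared by A, H, Q, and V — a synapomorphy uniting that clade.
V (derived state '1') is shared by A, H, and V — a synapomorphy uniting that clade.
VI (derived state '1') is shared by all ingroup taxa — unites the whole ingroup.
Most parsimonious ingroup topology: ((K,R),(((A,V),H),Q)).
The clade {A, V} is supported by I: its derived state '1' occurs in exactly those taxa and in no other taxon (including the outgroup).

I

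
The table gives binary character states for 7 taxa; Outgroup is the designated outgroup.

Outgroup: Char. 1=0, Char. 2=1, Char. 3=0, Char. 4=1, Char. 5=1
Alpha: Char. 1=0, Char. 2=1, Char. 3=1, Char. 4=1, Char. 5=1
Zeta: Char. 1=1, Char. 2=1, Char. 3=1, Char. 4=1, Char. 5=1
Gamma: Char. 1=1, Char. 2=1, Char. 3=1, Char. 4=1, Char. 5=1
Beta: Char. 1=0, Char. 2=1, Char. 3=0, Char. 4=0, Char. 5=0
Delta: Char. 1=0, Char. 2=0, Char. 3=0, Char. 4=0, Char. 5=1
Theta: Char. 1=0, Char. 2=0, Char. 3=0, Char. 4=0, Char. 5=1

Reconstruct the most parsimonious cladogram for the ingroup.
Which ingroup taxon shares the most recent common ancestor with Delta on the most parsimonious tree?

Character polarity is set by the outgroup: the derived state is whichever differs from the outgroup's state, so for Char. 2, Char. 4, Char. 5 the derived state is '0', and for the remaining characters it is '1'.
Char. 1 (derived state '1') is shared by Gamma and Zeta — a synapomorphy uniting that clade.
Char. 2 (derived state '0') is shared by Delta and Theta — a synapomorphy uniting that clade.
Char. 3: derived state '1' in Alpha, Gamma, and Zeta only — synapomorphy for {Alpha, Gamma, Zeta}.
Char. 4: derived state '0' in Beta, Delta, and Theta only — synapomorphy for {Beta, Delta, Theta}.
Char. 5: derived state '0' in Beta only — an autapomorphy, so it tells us nothing about relationships among taxa.
Most parsimonious ingroup topology: ((Alpha,(Zeta,Gamma)),(Beta,(Delta,Theta))).
Delta and Theta form a cherry on this tree, so they are sister taxa.

Theta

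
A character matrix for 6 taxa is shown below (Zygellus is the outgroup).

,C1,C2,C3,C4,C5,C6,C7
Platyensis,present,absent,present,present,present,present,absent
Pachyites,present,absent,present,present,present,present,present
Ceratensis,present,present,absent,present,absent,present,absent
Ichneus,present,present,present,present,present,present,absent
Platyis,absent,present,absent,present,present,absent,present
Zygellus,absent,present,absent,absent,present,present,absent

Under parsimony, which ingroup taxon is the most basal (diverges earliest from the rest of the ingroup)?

Platyis

Character polarity is set by the outgroup: the derived state is whichever differs from the outgroup's state, so for C2, C5, C6 the derived state is 'absent', and for the remaining characters it is 'present'.
C1: derived state 'present' in Ceratensis, Ichneus, Pachyites, and Platyensis only — synapomorphy for {Ceratensis, Ichneus, Pachyites, Platyensis}.
C2: derived state 'absent' in Pachyites and Platyensis only — synapomorphy for {Pachyites, Platyensis}.
C3 (derived state 'present') is shared by Ichneus, Pachyites, and Platyensis — a synapomorphy uniting that clade.
All ingroup taxa share the derived state 'present' for C4; it defines the ingroup but does not resolve relationships within it.
C5 (derived state 'absent') is unique to Ceratensis (autapomorphy; uninformative for grouping).
C6: derived state 'absent' in Platyis only — an autapomorphy, so it tells us nothing about relationships among taxa.
C7 (state 'present') occurs in Pachyites and Platyis but conflicts with the nesting implied by the other characters — most parsimoniously interpreted as homoplasy.
Most parsimonious ingroup topology: ((((Pachyites,Platyensis),Ichneus),Ceratensis),Platyis).
Platyis is sister to the clade containing all other ingroup taxa, so it is the earliest-diverging (most basal) ingroup lineage.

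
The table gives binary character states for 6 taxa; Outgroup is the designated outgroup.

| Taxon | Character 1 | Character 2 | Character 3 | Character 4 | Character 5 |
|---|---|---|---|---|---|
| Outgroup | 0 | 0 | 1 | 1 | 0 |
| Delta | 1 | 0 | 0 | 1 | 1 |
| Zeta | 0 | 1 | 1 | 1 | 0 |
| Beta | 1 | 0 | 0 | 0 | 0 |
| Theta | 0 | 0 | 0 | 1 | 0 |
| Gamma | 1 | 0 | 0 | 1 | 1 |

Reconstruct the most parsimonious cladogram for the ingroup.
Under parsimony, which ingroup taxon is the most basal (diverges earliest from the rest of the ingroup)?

Zeta

Character polarity is set by the outgroup: the derived state is whichever differs from the outgroup's state, so for Character 3, Character 4 the derived state is '0', and for the remaining characters it is '1'.
Only Beta, Delta, and Gamma show the derived state '1' for Character 1, supporting them as a clade.
Character 2 (derived state '1') is unique to Zeta (autapomorphy; uninformative for grouping).
Only Beta, Delta, Gamma, and Theta show the derived state '0' for Character 3, supporting them as a clade.
Character 4: derived state '0' in Beta only — an autapomorphy, so it tells us nothing about relationships among taxa.
Character 5 (derived state '1') is shared by Delta and Gamma — a synapomorphy uniting that clade.
Most parsimonious ingroup topology: ((((Delta,Gamma),Beta),Theta),Zeta).
Zeta is sister to the clade containing all other ingroup taxa, so it is the earliest-diverging (most basal) ingroup lineage.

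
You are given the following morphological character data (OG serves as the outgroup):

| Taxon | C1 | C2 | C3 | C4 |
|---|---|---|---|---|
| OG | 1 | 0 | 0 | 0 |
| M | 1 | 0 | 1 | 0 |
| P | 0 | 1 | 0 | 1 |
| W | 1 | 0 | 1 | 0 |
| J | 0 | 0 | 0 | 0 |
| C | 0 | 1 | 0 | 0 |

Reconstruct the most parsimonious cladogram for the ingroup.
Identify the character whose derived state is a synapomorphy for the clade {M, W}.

Character polarity is set by the outgroup: the derived state is whichever differs from the outgroup's state, so for C1 the derived state is '0', and for the remaining characters it is '1'.
C1 (derived state '0') is shared by C, J, and P — a synapomorphy uniting that clade.
Only C and P show the derived state '1' for C2, supporting them as a clade.
C3: derived state '1' in M and W only — synapomorphy for {M, W}.
C4 (derived state '1') is unique to P (autapomorphy; uninformative for grouping).
Most parsimonious ingroup topology: ((M,W),((P,C),J)).
The clade {M, W} is supported by C3: its derived state '1' occurs in exactly those taxa and in no other taxon (including the outgroup).

C3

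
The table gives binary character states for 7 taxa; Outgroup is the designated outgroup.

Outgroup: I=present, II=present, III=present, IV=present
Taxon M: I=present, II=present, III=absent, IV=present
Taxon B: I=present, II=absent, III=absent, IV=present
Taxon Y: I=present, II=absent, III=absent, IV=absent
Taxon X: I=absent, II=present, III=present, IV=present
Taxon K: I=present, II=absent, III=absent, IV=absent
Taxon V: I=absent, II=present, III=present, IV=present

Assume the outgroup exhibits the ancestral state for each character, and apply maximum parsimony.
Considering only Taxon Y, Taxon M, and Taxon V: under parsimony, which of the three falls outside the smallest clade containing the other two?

Taxon V

The outgroup has state 'present' for every character, so 'absent' is the derived state throughout.
I: derived state 'absent' in Taxon V and Taxon X only — synapomorphy for {Taxon V, Taxon X}.
II (derived state 'absent') is shared by Taxon B, Taxon K, and Taxon Y — a synapomorphy uniting that clade.
III (derived state 'absent') is shared by Taxon B, Taxon K, Taxon M, and Taxon Y — a synapomorphy uniting that clade.
Only Taxon K and Taxon Y show the derived state 'absent' for IV, supporting them as a clade.
Most parsimonious ingroup topology: ((Taxon M,(Taxon B,(Taxon Y,Taxon K))),(Taxon X,Taxon V)).
Taxon M and Taxon Y share a more recent common ancestor with each other than either does with Taxon V, so Taxon V is the least closely related of the three.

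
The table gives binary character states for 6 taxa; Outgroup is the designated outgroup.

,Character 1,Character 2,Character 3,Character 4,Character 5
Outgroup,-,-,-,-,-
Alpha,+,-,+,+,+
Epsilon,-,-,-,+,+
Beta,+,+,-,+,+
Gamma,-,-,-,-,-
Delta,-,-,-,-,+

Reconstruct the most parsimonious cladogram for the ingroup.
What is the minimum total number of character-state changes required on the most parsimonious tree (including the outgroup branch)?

The outgroup has state '-' for every character, so '+' is the derived state throughout.
Only Alpha and Beta show the derived state '+' for Character 1, supporting them as a clade.
Character 2: derived state '+' in Beta only — an autapomorphy, so it tells us nothing about relationships among taxa.
Character 3: derived state '+' in Alpha only — an autapomorphy, so it tells us nothing about relationships among taxa.
Character 4 (derived state '+') is shared by Alpha, Beta, and Epsilon — a synapomorphy uniting that clade.
Character 5: derived state '+' in Alpha, Beta, Delta, and Epsilon only — synapomorphy for {Alpha, Beta, Delta, Epsilon}.
Most parsimonious ingroup topology: ((((Alpha,Beta),Epsilon),Delta),Gamma).
Changes per character on this tree: Character 1: 1; Character 2: 1; Character 3: 1; Character 4: 1; Character 5: 1.
Total = 5.

5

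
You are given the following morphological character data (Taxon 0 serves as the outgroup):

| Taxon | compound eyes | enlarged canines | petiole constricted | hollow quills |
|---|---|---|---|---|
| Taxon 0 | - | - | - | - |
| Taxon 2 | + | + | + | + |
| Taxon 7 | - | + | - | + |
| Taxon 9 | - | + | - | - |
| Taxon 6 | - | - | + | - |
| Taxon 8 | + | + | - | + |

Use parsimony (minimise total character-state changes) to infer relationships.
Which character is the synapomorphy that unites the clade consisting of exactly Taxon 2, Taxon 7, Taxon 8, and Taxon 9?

The outgroup has state '-' for every character, so '+' is the derived state throughout.
Only Taxon 2 and Taxon 8 show the derived state '+' for compound eyes, supporting them as a clade.
enlarged canines (derived state '+') is shared by Taxon 2, Taxon 7, Taxon 8, and Taxon 9 — a synapomorphy uniting that clade.
petiole constricted groups Taxon 2 and Taxon 6, which is incompatible with the clades supported by the remaining characters; treating it as convergent (homoplasy) costs fewer steps than any alternative tree.
hollow quills: derived state '+' in Taxon 2, Taxon 7, and Taxon 8 only — synapomorphy for {Taxon 2, Taxon 7, Taxon 8}.
Most parsimonious ingroup topology: ((((Taxon 2,Taxon 8),Taxon 7),Taxon 9),Taxon 6).
The clade {Taxon 2, Taxon 7, Taxon 8, Taxon 9} is supported by enlarged canines: its derived state '+' occurs in exactly those taxa and in no other taxon (including the outgroup).

enlarged canines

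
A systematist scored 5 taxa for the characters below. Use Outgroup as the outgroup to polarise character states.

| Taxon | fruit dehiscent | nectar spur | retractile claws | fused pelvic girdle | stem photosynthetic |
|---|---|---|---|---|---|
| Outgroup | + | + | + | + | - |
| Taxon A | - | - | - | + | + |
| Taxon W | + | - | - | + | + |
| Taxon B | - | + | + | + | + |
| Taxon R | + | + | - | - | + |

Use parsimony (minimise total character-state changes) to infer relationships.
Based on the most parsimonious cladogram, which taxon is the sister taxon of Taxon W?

Character polarity is set by the outgroup: the derived state is whichever differs from the outgroup's state, so for fruit dehiscent, nectar spur, retractile claws, fused pelvic girdle the derived state is '-', and for the remaining characters it is '+'.
fruit dehiscent groups Taxon A and Taxon B, which is incompatible with the clades supported by the remaining characters; treating it as convergent (homoplasy) costs fewer steps than any alternative tree.
nectar spur: derived state '-' in Taxon A and Taxon W only — synapomorphy for {Taxon A, Taxon W}.
Only Taxon A, Taxon R, and Taxon W show the derived state '-' for retractile claws, supporting them as a clade.
fused pelvic girdle (derived state '-') is unique to Taxon R (autapomorphy; uninformative for grouping).
stem photosynthetic (derived state '+') is shared by all ingroup taxa — unites the whole ingroup.
Most parsimonious ingroup topology: (((Taxon A,Taxon W),Taxon R),Taxon B).
Taxon W and Taxon A form a cherry on this tree, so they are sister taxa.

Taxon A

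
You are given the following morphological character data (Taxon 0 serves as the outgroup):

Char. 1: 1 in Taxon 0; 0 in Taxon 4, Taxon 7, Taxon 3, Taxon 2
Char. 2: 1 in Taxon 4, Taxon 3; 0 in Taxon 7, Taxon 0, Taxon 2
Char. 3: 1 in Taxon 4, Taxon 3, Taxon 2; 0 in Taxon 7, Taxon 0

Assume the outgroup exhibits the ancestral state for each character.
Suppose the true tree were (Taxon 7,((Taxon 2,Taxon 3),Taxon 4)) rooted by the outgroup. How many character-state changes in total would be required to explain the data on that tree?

4

Map each character onto (Taxon 7,((Taxon 2,Taxon 3),Taxon 4)) (rooted by Taxon 0) and count the minimum state changes it requires (Fitch parsimony):
Char. 1: 1; Char. 2: 2; Char. 3: 1.
Total tree length = 4.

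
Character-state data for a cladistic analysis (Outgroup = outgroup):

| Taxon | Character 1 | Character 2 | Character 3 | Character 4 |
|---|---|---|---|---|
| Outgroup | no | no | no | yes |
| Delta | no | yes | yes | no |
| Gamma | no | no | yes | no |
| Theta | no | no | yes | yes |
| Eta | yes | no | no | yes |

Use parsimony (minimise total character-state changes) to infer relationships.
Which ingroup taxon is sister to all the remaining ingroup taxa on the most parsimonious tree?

Eta

Character polarity is set by the outgroup: the derived state is whichever differs from the outgroup's state, so for Character 4 the derived state is 'no', and for the remaining characters it is 'yes'.
Character 1: derived state 'yes' in Eta only — an autapomorphy, so it tells us nothing about relationships among taxa.
Character 2 (derived state 'yes') is unique to Delta (autapomorphy; uninformative for grouping).
Character 3: derived state 'yes' in Delta, Gamma, and Theta only — synapomorphy for {Delta, Gamma, Theta}.
Character 4 (derived state 'no') is shared by Delta and Gamma — a synapomorphy uniting that clade.
Most parsimonious ingroup topology: (((Delta,Gamma),Theta),Eta).
Eta is sister to the clade containing all other ingroup taxa, so it is the earliest-diverging (most basal) ingroup lineage.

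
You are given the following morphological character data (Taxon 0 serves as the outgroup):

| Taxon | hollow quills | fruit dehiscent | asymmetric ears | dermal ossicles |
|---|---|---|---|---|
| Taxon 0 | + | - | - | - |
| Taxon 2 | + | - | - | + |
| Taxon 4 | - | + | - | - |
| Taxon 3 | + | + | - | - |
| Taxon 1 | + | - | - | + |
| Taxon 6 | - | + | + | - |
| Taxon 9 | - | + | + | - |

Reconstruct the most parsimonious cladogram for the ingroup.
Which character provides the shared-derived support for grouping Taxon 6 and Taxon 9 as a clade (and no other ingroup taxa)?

asymmetric ears

Character polarity is set by the outgroup: the derived state is whichever differs from the outgroup's state, so for hollow quills the derived state is '-', and for the remaining characters it is '+'.
hollow quills (derived state '-') is shared by Taxon 4, Taxon 6, and Taxon 9 — a synapomorphy uniting that clade.
Only Taxon 3, Taxon 4, Taxon 6, and Taxon 9 show the derived state '+' for fruit dehiscent, supporting them as a clade.
asymmetric ears: derived state '+' in Taxon 6 and Taxon 9 only — synapomorphy for {Taxon 6, Taxon 9}.
dermal ossicles (derived state '+') is shared by Taxon 1 and Taxon 2 — a synapomorphy uniting that clade.
Most parsimonious ingroup topology: ((Taxon 2,Taxon 1),((Taxon 4,(Taxon 6,Taxon 9)),Taxon 3)).
The clade {Taxon 6, Taxon 9} is supported by asymmetric ears: its derived state '+' occurs in exactly those taxa and in no other taxon (including the outgroup).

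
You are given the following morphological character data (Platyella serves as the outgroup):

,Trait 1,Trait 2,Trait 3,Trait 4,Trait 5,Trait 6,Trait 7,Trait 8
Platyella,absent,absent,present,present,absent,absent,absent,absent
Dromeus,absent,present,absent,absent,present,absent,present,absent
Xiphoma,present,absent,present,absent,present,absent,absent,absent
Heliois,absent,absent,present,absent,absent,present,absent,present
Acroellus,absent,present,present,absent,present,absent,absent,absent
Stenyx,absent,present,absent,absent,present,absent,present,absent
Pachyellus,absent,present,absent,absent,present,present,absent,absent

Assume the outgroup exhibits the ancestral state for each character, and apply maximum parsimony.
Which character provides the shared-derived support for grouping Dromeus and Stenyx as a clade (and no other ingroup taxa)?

Trait 7

Character polarity is set by the outgroup: the derived state is whichever differs from the outgroup's state, so for Trait 3, Trait 4 the derived state is 'absent', and for the remaining characters it is 'present'.
Trait 1: derived state 'present' in Xiphoma only — an autapomorphy, so it tells us nothing about relationships among taxa.
Trait 2: derived state 'present' in Acroellus, Dromeus, Pachyellus, and Stenyx only — synapomorphy for {Acroellus, Dromeus, Pachyellus, Stenyx}.
Trait 3: derived state 'absent' in Dromeus, Pachyellus, and Stenyx only — synapomorphy for {Dromeus, Pachyellus, Stenyx}.
Trait 4 (derived state 'absent') is shared by all ingroup taxa — unites the whole ingroup.
Trait 5 (derived state 'present') is shared by Acroellus, Dromeus, Pachyellus, Stenyx, and Xiphoma — a synapomorphy uniting that clade.
Trait 6 groups Heliois and Pachyellus, which is incompatible with the clades supported by the remaining characters; treating it as convergent (homoplasy) costs fewer steps than any alternative tree.
Trait 7: derived state 'present' in Dromeus and Stenyx only — synapomorphy for {Dromeus, Stenyx}.
Trait 8: derived state 'present' in Heliois only — an autapomorphy, so it tells us nothing about relationships among taxa.
Most parsimonious ingroup topology: (((((Dromeus,Stenyx),Pachyellus),Acroellus),Xiphoma),Heliois).
The clade {Dromeus, Stenyx} is supported by Trait 7: its derived state 'present' occurs in exactly those taxa and in no other taxon (including the outgroup).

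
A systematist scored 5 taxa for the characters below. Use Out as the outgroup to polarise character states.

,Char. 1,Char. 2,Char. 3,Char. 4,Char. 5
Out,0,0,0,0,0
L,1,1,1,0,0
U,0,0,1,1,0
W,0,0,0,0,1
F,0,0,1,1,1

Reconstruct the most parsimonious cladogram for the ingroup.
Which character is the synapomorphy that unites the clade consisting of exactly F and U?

The outgroup has state '0' for every character, so '1' is the derived state throughout.
Char. 1: derived state '1' in L only — an autapomorphy, so it tells us nothing about relationships among taxa.
Char. 2 (derived state '1') is unique to L (autapomorphy; uninformative for grouping).
Char. 3 (derived state '1') is shared by F, L, and U — a synapomorphy uniting that clade.
Only F and U show the derived state '1' for Char. 4, supporting them as a clade.
Char. 5 groups F and W, which is incompatible with the clades supported by the remaining characters; treating it as convergent (homoplasy) costs fewer steps than any alternative tree.
Most parsimonious ingroup topology: ((L,(U,F)),W).
The clade {F, U} is supported by Char. 4: its derived state '1' occurs in exactly those taxa and in no other taxon (including the outgroup).

Char. 4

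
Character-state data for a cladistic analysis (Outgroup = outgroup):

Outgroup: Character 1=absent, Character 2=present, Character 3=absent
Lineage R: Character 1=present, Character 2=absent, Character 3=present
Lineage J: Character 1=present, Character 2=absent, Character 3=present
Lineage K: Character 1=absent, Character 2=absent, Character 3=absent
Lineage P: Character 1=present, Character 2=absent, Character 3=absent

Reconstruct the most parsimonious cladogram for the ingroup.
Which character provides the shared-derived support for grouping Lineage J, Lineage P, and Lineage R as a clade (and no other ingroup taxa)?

Character polarity is set by the outgroup: the derived state is whichever differs from the outgroup's state, so for Character 2 the derived state is 'absent', and for the remaining characters it is 'present'.
Only Lineage J, Lineage P, and Lineage R show the derived state 'present' for Character 1, supporting them as a clade.
All ingroup taxa share the derived state 'absent' for Character 2; it defines the ingroup but does not resolve relationships within it.
Only Lineage J and Lineage R show the derived state 'present' for Character 3, supporting them as a clade.
Most parsimonious ingroup topology: (((Lineage R,Lineage J),Lineage P),Lineage K).
The clade {Lineage J, Lineage P, Lineage R} is supported by Character 1: its derived state 'present' occurs in exactly those taxa and in no other taxon (including the outgroup).

Character 1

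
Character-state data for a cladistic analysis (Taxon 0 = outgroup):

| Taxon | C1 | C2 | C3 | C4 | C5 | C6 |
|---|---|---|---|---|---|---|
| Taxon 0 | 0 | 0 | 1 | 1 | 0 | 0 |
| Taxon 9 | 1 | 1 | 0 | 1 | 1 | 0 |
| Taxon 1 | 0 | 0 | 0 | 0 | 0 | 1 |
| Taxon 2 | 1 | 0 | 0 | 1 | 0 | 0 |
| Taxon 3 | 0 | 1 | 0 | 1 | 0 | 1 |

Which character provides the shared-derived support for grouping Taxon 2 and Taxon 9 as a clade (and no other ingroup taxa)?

Character polarity is set by the outgroup: the derived state is whichever differs from the outgroup's state, so for C3, C4 the derived state is '0', and for the remaining characters it is '1'.
Only Taxon 2 and Taxon 9 show the derived state '1' for C1, supporting them as a clade.
C2 groups Taxon 3 and Taxon 9, which is incompatible with the clades supported by the remaining characters; treating it as convergent (homoplasy) costs fewer steps than any alternative tree.
All ingroup taxa share the derived state '0' for C3; it defines the ingroup but does not resolve relationships within it.
C4: derived state '0' in Taxon 1 only — an autapomorphy, so it tells us nothing about relationships among taxa.
C5 (derived state '1') is unique to Taxon 9 (autapomorphy; uninformative for grouping).
Only Taxon 1 and Taxon 3 show the derived state '1' for C6, supporting them as a clade.
Most parsimonious ingroup topology: ((Taxon 9,Taxon 2),(Taxon 1,Taxon 3)).
The clade {Taxon 2, Taxon 9} is supported by C1: its derived state '1' occurs in exactly those taxa and in no other taxon (including the outgroup).

C1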